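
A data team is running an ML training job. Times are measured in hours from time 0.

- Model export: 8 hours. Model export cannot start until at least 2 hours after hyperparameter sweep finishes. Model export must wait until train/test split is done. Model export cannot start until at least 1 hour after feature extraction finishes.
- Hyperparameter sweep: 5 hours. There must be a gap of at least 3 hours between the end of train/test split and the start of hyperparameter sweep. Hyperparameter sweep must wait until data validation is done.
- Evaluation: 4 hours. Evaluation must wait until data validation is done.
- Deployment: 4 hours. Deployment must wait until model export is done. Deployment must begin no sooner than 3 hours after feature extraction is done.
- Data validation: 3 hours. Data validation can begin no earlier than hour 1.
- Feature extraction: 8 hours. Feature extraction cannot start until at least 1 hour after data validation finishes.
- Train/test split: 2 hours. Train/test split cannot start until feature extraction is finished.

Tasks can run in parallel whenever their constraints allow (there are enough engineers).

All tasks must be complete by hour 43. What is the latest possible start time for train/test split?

19

To finish by hour 43, deployment (duration 4) must start no later than hour 39.
Model export feeds into deployment (must start by hour 39); so model export must finish by hour 39 and therefore start by hour 31.
Hyperparameter sweep has to be done before model export (must start by hour 31, minus 2-hour gap → hour 29). That means finishing by hour 29, i.e. starting by 29 − 5 = hour 24.
Train/test split feeds hyperparameter sweep (must start by hour 24, minus 3-hour gap → hour 21); model export (must start by hour 31). Taking the minimum, train/test split must finish by hour 21 and start by 21 − 2 = hour 19.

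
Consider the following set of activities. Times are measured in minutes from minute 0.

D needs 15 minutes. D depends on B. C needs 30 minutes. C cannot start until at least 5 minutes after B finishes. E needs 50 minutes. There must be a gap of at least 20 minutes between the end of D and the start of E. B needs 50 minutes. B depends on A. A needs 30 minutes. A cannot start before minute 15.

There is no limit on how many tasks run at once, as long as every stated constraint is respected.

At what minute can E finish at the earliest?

A waits on its own release at minute 15, so it starts at minute 15 and finishes at 15 + 30 = minute 45.
B cannot begin until A (finishes minute 45). It runs from minute 45 to 45 + 50 = minute 95.
D cannot begin until B (finishes minute 95). It runs from minute 95 to 95 + 15 = minute 110.
After D (finishes minute 110, plus 20-minute gap → minute 130), E can start at minute 130 and finishes at minute 180.

180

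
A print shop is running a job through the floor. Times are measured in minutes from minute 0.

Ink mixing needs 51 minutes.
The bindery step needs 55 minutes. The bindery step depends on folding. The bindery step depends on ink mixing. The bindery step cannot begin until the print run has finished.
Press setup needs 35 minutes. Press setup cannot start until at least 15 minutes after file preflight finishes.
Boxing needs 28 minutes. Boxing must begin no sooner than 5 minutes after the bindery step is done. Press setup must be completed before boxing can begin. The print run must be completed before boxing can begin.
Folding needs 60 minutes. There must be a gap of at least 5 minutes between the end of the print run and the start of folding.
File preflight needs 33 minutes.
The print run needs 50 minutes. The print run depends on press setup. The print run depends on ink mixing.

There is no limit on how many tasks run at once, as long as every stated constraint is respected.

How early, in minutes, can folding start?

Nothing blocks ink mixing, so it runs from minute 0 to minute 51.
File preflight can start immediately at minute 0; it finishes at minute 33.
Press setup cannot begin until file preflight (finishes minute 33, plus 15-minute gap → minute 48). It runs from minute 48 to 48 + 35 = minute 83.
The print run has to wait for press setup (finishes minute 83); ink mixing (finishes minute 51). The latest of these is minute 83, so the print run runs minute 83 to 83 + 50 = minute 133.
Folding waits on the print run (finishes minute 133, plus 5-minute gap → minute 138), so the earliest it can start is minute 138.

138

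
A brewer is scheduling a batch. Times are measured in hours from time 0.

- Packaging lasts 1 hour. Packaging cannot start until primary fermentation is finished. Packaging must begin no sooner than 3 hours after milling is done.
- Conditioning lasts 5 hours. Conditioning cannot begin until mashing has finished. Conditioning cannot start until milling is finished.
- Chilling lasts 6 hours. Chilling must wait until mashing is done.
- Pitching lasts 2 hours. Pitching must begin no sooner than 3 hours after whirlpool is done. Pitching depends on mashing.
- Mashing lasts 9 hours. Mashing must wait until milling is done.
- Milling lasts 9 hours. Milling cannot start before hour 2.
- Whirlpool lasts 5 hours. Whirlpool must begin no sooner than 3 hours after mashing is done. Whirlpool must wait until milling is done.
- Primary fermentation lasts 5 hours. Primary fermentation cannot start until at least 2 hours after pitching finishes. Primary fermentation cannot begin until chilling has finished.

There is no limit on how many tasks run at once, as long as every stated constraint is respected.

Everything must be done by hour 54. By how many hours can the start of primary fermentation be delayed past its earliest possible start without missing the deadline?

13

Milling waits on its own release at hour 2, so it starts at hour 2 and finishes at 2 + 9 = hour 11.
After milling (finishes hour 11), mashing can start at hour 11 and finishes at hour 20.
After mashing (finishes hour 20), chilling can start at hour 20 and finishes at hour 26.
Whirlpool needs all of mashing (finishes hour 20, plus 3-hour gap → hour 23); milling (finishes hour 11). That puts its earliest start at hour 23; it finishes at 23 + 5 = hour 28.
Pitching has to wait for whirlpool (finishes hour 28, plus 3-hour gap → hour 31); mashing (finishes hour 20). The latest of these is hour 31, so pitching runs hour 31 to 31 + 2 = hour 33.
For primary fermentation: pitching (finishes hour 33, plus 2-hour gap → hour 35); chilling (finishes hour 26). Taking the maximum gives a start of hour 35, and it finishes at 35 + 5 = hour 40.

Working backward from the deadline:
Packaging must finish by hour 54; it takes 1 hour, so it must start by 54 − 1 = hour 53.
Primary fermentation feeds into packaging (must start by hour 53); so primary fermentation must finish by hour 53 and therefore start by hour 48.
So primary fermentation can start as early as hour 35 and as late as hour 48, giving 48 − 35 = 13 hours of slack.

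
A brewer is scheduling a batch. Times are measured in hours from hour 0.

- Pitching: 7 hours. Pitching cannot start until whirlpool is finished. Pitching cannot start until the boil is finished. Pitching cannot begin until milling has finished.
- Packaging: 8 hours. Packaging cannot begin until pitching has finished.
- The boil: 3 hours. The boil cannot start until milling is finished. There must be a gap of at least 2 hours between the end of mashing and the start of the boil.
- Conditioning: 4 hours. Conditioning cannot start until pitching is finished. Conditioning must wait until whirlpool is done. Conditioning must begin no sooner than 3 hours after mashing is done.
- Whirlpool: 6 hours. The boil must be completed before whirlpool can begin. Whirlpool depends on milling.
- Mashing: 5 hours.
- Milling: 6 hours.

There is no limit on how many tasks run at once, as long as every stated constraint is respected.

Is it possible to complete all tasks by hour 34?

Yes

Mashing has no prerequisites, so it starts at hour 0 and finishes at hour 5.
Milling can start immediately at hour 0; it finishes at hour 6.
For the boil: milling (finishes hour 6); mashing (finishes hour 5, plus 2-hour gap → hour 7). Taking the maximum gives a start of hour 7, and it finishes at 7 + 3 = hour 10.
Whirlpool has to wait for the boil (finishes hour 10); milling (finishes hour 6). The latest of these is hour 10, so whirlpool runs hour 10 to 10 + 6 = hour 16.
For pitching: whirlpool (finishes hour 16); the boil (finishes hour 10); milling (finishes hour 6). Taking the maximum gives a start of hour 16, and it finishes at 16 + 7 = hour 23.
After pitching (finishes hour 23), packaging can start at hour 23 and finishes at hour 31.
Conditioning needs all of pitching (finishes hour 23); whirlpool (finishes hour 16); mashing (finishes hour 5, plus 3-hour gap → hour 8). That puts its earliest start at hour 23; it finishes at 23 + 4 = hour 27.
Every task is finished by hour 31, which is no later than the deadline of 34, so the schedule is feasible.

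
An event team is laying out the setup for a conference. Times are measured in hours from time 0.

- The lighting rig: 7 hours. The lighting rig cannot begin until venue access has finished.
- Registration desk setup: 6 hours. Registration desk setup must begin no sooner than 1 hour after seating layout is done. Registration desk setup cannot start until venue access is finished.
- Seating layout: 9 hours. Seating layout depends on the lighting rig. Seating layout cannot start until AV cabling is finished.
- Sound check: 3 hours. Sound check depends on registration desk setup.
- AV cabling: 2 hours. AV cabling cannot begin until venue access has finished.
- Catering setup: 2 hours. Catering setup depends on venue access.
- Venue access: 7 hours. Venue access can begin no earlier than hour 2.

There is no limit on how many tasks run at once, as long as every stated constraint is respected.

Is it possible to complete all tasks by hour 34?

After its own release at hour 2, venue access can start at hour 2 and finishes at hour 9.
Catering setup cannot begin until venue access (finishes hour 9). It runs from hour 9 to 9 + 2 = hour 11.
After venue access (finishes hour 9), AV cabling can start at hour 9 and finishes at hour 11.
The lighting rig cannot begin until venue access (finishes hour 9). It runs from hour 9 to 9 + 7 = hour 16.
Seating layout cannot start until the lighting rig (finishes hour 16); AV cabling (finishes hour 11). The controlling bound is hour 16, so seating layout finishes at 16 + 9 = hour 25.
Registration desk setup cannot start until seating layout (finishes hour 25, plus 1-hour gap → hour 26); venue access (finishes hour 9). The controlling bound is hour 26, so registration desk setup finishes at 26 + 6 = hour 32.
Sound check cannot begin until registration desk setup (finishes hour 32). It runs from hour 32 to 32 + 3 = hour 35.
The earliest everything can be done is hour 35, which is after the deadline of 34, so it is not possible.

No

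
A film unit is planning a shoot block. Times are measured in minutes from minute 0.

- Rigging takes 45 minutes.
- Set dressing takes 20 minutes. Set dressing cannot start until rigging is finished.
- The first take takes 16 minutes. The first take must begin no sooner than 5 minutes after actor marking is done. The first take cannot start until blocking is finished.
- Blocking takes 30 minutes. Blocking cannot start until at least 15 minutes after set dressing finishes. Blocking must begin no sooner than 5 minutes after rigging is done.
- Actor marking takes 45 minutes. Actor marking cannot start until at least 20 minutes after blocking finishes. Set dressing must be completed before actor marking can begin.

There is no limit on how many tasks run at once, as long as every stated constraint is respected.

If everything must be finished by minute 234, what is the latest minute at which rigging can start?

38

The first take must finish by minute 234; it takes 16 minutes, so it must start by 234 − 16 = minute 218.
Actor marking has to be done before the first take (must start by minute 218, minus 5-minute gap → minute 213). That means finishing by minute 213, i.e. starting by 213 − 45 = minute 168.
Blocking has several dependents: actor marking (must start by minute 168, minus 20-minute gap → minute 148); the first take (must start by minute 218). The earliest of those limits is minute 148, so blocking must start by 148 − 30 = minute 118.
Set dressing feeds blocking (must start by minute 118, minus 15-minute gap → minute 103); actor marking (must start by minute 168). Taking the minimum, set dressing must finish by minute 103 and start by 103 − 20 = minute 83.
Rigging has several dependents: set dressing (must start by minute 83); blocking (must start by minute 118, minus 5-minute gap → minute 113). The earliest of those limits is minute 83, so rigging must start by 83 − 45 = minute 38.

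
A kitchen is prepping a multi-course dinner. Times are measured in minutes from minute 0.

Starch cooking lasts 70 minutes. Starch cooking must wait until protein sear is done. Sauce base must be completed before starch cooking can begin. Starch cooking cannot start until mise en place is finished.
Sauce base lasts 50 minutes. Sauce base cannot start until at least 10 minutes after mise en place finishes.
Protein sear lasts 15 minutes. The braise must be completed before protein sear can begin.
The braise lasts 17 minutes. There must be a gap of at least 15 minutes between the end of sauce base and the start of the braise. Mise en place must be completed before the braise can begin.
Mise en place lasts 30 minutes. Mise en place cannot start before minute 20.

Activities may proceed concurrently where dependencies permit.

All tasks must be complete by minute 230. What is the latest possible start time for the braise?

To finish by minute 230, starch cooking (duration 70) must start no later than minute 160.
Protein sear has to be done before starch cooking (must start by minute 160). That means finishing by minute 160, i.e. starting by 160 − 15 = minute 145.
Since protein sear (must start by minute 145) depends on it, the braise must finish by minute 145. Backing off its 17-minute duration gives a latest start of minute 128.

128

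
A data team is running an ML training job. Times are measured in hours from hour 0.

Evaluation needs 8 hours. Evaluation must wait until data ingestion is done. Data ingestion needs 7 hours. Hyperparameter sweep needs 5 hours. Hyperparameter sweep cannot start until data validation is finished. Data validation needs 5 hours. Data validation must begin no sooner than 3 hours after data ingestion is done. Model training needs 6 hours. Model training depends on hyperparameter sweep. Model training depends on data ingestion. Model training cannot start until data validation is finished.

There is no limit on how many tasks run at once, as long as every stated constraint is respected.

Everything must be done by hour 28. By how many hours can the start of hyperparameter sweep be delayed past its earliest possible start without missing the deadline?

Data ingestion has no prerequisites, so it starts at hour 0 and finishes at hour 7.
After data ingestion (finishes hour 7, plus 3-hour gap → hour 10), data validation can start at hour 10 and finishes at hour 15.
After data validation (finishes hour 15), hyperparameter sweep can start at hour 15 and finishes at hour 20.

Working backward from the deadline:
Nothing follows model training; the deadline of hour 28 is its only limit. It must start by 28 − 6 = hour 22.
Since model training (must start by hour 22) depends on it, hyperparameter sweep must finish by hour 22. Backing off its 5-hour duration gives a latest start of hour 17.
So hyperparameter sweep can start as early as hour 15 and as late as hour 17, giving 17 − 15 = 2 hours of slack.

2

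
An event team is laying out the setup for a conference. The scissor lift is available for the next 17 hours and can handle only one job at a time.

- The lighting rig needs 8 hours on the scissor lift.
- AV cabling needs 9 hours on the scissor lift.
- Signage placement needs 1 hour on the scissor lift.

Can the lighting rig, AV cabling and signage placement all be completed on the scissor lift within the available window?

No

Running back to back, the jobs need 8 + 9 + 1 = 18 hours on the scissor lift.
Since 18 > 17, they cannot all fit.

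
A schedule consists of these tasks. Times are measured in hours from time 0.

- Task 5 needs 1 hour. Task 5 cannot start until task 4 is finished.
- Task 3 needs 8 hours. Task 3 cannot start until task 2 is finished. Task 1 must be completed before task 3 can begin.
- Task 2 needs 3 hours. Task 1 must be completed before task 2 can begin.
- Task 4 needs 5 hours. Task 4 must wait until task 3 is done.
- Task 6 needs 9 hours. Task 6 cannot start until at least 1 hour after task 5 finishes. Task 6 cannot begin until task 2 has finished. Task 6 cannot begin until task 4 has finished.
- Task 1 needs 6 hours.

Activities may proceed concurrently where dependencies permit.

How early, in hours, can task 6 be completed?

33

Task 1 has no prerequisites, so it starts at hour 0 and finishes at hour 6.
Task 2 cannot begin until task 1 (finishes hour 6). It runs from hour 6 to 6 + 3 = hour 9.
Task 3 cannot start until task 2 (finishes hour 9); task 1 (finishes hour 6). The controlling bound is hour 9, so task 3 finishes at 9 + 8 = hour 17.
Task 4 waits on task 3 (finishes hour 17), so it starts at hour 17 and finishes at 17 + 5 = hour 22.
After task 4 (finishes hour 22), task 5 can start at hour 22 and finishes at hour 23.
For task 6: task 5 (finishes hour 23, plus 1-hour gap → hour 24); task 2 (finishes hour 9); task 4 (finishes hour 22). Taking the maximum gives a start of hour 24, and it finishes at 24 + 9 = hour 33.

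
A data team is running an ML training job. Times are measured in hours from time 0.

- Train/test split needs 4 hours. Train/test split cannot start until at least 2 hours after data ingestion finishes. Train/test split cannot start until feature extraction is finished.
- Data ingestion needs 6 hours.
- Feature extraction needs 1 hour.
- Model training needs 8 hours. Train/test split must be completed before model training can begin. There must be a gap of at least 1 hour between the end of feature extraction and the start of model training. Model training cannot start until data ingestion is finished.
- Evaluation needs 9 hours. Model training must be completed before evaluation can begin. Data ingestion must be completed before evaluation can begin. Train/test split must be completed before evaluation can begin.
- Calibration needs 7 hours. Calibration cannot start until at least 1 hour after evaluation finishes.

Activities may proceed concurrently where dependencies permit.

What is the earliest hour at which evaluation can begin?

Feature extraction can start immediately at hour 0; it finishes at hour 1.
Data ingestion can start immediately at hour 0; it finishes at hour 6.
Train/test split needs all of data ingestion (finishes hour 6, plus 2-hour gap → hour 8); feature extraction (finishes hour 1). That puts its earliest start at hour 8; it finishes at 8 + 4 = hour 12.
Model training has to wait for train/test split (finishes hour 12); feature extraction (finishes hour 1, plus 1-hour gap → hour 2); data ingestion (finishes hour 6). The latest of these is hour 12, so model training runs hour 12 to 12 + 8 = hour 20.
Evaluation waits on model training (finishes hour 20); data ingestion (finishes hour 6); train/test split (finishes hour 12). The latest of these is hour 20, which is the earliest evaluation can start.

20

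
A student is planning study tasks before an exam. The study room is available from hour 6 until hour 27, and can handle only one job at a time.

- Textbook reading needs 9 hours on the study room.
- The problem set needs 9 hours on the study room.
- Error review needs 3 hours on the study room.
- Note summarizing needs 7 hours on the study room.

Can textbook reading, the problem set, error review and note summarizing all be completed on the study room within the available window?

The study room window is 27 − 6 = 21 hours.
Running back to back, the jobs need 9 + 9 + 3 + 7 = 28 hours on the study room.
Since 28 > 21, they cannot all fit.

No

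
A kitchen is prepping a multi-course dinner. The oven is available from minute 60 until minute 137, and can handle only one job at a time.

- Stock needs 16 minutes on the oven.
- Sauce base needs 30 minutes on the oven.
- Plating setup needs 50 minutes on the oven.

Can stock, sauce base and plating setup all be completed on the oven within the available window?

The oven window is 137 − 60 = 77 minutes.
Running back to back, the jobs need 16 + 30 + 50 = 96 minutes on the oven.
Since 96 > 77, they cannot all fit.

No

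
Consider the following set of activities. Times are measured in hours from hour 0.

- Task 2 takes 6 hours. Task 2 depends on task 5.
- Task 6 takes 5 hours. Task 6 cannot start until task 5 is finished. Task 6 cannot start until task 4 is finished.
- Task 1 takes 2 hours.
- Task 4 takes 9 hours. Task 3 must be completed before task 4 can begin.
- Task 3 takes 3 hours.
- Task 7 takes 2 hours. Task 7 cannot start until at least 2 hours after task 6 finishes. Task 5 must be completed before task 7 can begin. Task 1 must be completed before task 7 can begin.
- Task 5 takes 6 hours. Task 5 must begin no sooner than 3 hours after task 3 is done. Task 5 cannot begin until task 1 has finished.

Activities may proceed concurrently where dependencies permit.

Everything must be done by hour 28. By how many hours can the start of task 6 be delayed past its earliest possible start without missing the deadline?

7

Task 3 has no prerequisites, so it starts at hour 0 and finishes at hour 3.
After task 3 (finishes hour 3), task 4 can start at hour 3 and finishes at hour 12.
Task 1 can start immediately at hour 0; it finishes at hour 2.
Task 5 needs all of task 3 (finishes hour 3, plus 3-hour gap → hour 6); task 1 (finishes hour 2). That puts its earliest start at hour 6; it finishes at 6 + 6 = hour 12.
Task 6 cannot start until task 5 (finishes hour 12); task 4 (finishes hour 12). The controlling bound is hour 12, so task 6 finishes at 12 + 5 = hour 17.

Working backward from the deadline:
To finish by hour 28, task 7 (duration 2) must start no later than hour 26.
Since task 7 (must start by hour 26, minus 2-hour gap → hour 24) depends on it, task 6 must finish by hour 24. Backing off its 5-hour duration gives a latest start of hour 19.
So task 6 can start as early as hour 12 and as late as hour 19, giving 19 − 12 = 7 hours of slack.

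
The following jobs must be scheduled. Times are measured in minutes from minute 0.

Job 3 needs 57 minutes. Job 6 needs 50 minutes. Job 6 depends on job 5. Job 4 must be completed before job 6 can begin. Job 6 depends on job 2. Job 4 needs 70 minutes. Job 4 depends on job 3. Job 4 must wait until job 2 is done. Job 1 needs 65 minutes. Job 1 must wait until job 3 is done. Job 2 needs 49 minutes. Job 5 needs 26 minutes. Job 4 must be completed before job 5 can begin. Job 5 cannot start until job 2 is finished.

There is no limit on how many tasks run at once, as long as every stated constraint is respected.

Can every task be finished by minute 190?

No

Job 3 can start immediately at minute 0; it finishes at minute 57.
Job 1 waits on job 3 (finishes minute 57), so it starts at minute 57 and finishes at 57 + 65 = minute 122.
Nothing blocks job 2, so it runs from minute 0 to minute 49.
For job 4: job 3 (finishes minute 57); job 2 (finishes minute 49). Taking the maximum gives a start of minute 57, and it finishes at 57 + 70 = minute 127.
Job 5 has to wait for job 4 (finishes minute 127); job 2 (finishes minute 49). The latest of these is minute 127, so job 5 runs minute 127 to 127 + 26 = minute 153.
For job 6: job 5 (finishes minute 153); job 4 (finishes minute 127); job 2 (finishes minute 49). Taking the maximum gives a start of minute 153, and it finishes at 153 + 50 = minute 203.
The earliest everything can be done is minute 203, which is after the deadline of 190, so it is not possible.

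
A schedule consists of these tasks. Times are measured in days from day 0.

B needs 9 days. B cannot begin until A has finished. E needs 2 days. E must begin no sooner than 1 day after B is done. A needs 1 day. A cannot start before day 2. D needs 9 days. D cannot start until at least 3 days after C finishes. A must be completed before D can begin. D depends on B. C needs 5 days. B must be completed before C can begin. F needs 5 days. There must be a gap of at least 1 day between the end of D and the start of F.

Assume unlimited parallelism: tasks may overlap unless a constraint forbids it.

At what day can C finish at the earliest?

17

A cannot begin until its own release at day 2. It runs from day 2 to 2 + 1 = day 3.
After A (finishes day 3), B can start at day 3 and finishes at day 12.
C waits on B (finishes day 12), so it starts at day 12 and finishes at 12 + 5 = day 17.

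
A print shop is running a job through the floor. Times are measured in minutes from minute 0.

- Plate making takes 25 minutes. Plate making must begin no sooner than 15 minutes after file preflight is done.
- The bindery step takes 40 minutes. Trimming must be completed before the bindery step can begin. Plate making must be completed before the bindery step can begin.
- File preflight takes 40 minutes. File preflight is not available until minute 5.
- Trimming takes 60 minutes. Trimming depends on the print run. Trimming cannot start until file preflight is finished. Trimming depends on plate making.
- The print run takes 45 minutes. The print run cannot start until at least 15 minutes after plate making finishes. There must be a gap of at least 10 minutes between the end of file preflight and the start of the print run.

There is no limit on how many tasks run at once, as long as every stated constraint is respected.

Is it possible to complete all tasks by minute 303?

Yes

After its own release at minute 5, file preflight can start at minute 5 and finishes at minute 45.
Plate making cannot begin until file preflight (finishes minute 45, plus 15-minute gap → minute 60). It runs from minute 60 to 60 + 25 = minute 85.
The print run cannot start until plate making (finishes minute 85, plus 15-minute gap → minute 100); file preflight (finishes minute 45, plus 10-minute gap → minute 55). The controlling bound is minute 100, so the print run finishes at 100 + 45 = minute 145.
Trimming cannot start until the print run (finishes minute 145); file preflight (finishes minute 45); plate making (finishes minute 85). The controlling bound is minute 145, so trimming finishes at 145 + 60 = minute 205.
The bindery step cannot start until trimming (finishes minute 205); plate making (finishes minute 85). The controlling bound is minute 205, so the bindery step finishes at 205 + 40 = minute 245.
Every task is finished by minute 245, which is no later than the deadline of 303, so the schedule is feasible.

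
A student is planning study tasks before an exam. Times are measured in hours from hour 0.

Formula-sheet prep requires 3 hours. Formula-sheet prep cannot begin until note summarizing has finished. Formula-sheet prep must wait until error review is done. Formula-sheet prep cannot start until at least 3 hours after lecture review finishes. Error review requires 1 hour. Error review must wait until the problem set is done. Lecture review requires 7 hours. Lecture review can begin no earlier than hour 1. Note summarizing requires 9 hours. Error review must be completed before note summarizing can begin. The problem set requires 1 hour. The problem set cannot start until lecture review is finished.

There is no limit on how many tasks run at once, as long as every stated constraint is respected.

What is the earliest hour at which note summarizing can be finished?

Lecture review waits on its own release at hour 1, so it starts at hour 1 and finishes at 1 + 7 = hour 8.
After lecture review (finishes hour 8), the problem set can start at hour 8 and finishes at hour 9.
Error review cannot begin until the problem set (finishes hour 9). It runs from hour 9 to 9 + 1 = hour 10.
Note summarizing waits on error review (finishes hour 10), so it starts at hour 10 and finishes at 10 + 9 = hour 19.

19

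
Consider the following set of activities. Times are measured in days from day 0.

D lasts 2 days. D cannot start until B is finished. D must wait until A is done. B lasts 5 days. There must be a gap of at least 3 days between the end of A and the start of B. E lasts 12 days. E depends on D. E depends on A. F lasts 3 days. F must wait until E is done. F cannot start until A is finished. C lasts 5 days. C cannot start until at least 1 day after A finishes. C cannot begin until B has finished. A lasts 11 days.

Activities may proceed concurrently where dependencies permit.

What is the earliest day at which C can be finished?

A has no prerequisites, so it starts at day 0 and finishes at day 11.
After A (finishes day 11, plus 3-day gap → day 14), B can start at day 14 and finishes at day 19.
C needs all of A (finishes day 11, plus 1-day gap → day 12); B (finishes day 19). That puts its earliest start at day 19; it finishes at 19 + 5 = day 24.

24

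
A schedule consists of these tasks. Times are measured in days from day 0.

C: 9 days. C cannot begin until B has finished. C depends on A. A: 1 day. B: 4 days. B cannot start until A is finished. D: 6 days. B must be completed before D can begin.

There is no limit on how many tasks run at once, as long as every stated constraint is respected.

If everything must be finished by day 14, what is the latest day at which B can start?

C must finish by day 14; it takes 9 days, so it must start by 14 − 9 = day 5.
Nothing follows D; the deadline of day 14 is its only limit. It must start by 14 − 6 = day 8.
B must finish in time for C (must start by day 5); D (must start by day 8). The tightest is day 5, so B must start by 5 − 4 = day 1.

1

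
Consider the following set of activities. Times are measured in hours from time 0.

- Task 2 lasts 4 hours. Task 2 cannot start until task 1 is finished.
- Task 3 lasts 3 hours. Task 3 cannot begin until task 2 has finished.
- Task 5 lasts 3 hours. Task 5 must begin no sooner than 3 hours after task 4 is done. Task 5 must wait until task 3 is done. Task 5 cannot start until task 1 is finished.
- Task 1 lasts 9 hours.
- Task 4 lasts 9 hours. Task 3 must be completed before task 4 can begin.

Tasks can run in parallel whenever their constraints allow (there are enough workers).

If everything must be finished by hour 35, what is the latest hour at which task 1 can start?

4

Task 5 has no dependents, so it just needs to finish by hour 35. Starting by 35 − 3 = hour 32 achieves that.
Since task 5 (must start by hour 32, minus 3-hour gap → hour 29) depends on it, task 4 must finish by hour 29. Backing off its 9-hour duration gives a latest start of hour 20.
Task 3 must finish in time for task 4 (must start by hour 20); task 5 (must start by hour 32). The tightest is hour 20, so task 3 must start by 20 − 3 = hour 17.
Task 2 must finish before task 3 (must start by hour 17). With a 4-hour duration, task 2 must start by 17 − 4 = hour 13.
For task 1: task 2 (must start by hour 13); task 5 (must start by hour 32). The most restrictive is hour 13; with a 9-hour duration, task 1 must start by hour 4.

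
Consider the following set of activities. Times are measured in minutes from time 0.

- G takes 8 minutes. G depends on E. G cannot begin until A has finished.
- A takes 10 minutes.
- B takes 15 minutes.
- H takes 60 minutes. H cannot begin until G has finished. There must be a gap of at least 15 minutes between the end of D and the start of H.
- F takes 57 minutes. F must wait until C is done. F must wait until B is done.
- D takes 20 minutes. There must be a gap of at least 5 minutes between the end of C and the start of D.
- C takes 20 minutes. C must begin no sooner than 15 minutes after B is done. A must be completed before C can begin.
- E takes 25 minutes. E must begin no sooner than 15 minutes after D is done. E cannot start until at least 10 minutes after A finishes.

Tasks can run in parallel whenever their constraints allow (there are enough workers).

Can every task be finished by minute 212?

Yes

B can start immediately at minute 0; it finishes at minute 15.
A can start immediately at minute 0; it finishes at minute 10.
For C: B (finishes minute 15, plus 15-minute gap → minute 30); A (finishes minute 10). Taking the maximum gives a start of minute 30, and it finishes at 30 + 20 = minute 50.
F cannot start until C (finishes minute 50); B (finishes minute 15). The controlling bound is minute 50, so F finishes at 50 + 57 = minute 107.
D cannot begin until C (finishes minute 50, plus 5-minute gap → minute 55). It runs from minute 55 to 55 + 20 = minute 75.
E has to wait for D (finishes minute 75, plus 15-minute gap → minute 90); A (finishes minute 10, plus 10-minute gap → minute 20). The latest of these is minute 90, so E runs minute 90 to 90 + 25 = minute 115.
For G: E (finishes minute 115); A (finishes minute 10). Taking the maximum gives a start of minute 115, and it finishes at 115 + 8 = minute 123.
For H: G (finishes minute 123); D (finishes minute 75, plus 15-minute gap → minute 90). Taking the maximum gives a start of minute 123, and it finishes at 123 + 60 = minute 183.
Every task is finished by minute 183, which is no later than the deadline of 212, so the schedule is feasible.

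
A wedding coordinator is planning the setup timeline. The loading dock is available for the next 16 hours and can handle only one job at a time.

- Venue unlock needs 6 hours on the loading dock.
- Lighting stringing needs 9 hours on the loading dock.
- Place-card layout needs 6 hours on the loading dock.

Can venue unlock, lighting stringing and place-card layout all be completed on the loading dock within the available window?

Running back to back, the jobs need 6 + 9 + 6 = 21 hours on the loading dock.
Since 21 > 16, they cannot all fit.

No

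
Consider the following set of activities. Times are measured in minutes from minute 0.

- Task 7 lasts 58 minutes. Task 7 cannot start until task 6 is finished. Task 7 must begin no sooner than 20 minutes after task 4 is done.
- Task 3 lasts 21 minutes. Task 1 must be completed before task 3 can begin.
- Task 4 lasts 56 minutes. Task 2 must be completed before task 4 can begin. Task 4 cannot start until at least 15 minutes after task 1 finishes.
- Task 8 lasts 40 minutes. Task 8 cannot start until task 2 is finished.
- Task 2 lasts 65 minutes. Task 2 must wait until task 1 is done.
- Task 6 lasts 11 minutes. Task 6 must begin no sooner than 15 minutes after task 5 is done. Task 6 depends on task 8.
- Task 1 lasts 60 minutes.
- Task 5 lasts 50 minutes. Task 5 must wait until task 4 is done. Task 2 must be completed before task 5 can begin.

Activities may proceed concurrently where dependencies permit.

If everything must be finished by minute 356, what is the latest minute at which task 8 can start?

Task 7 must finish by minute 356; it takes 58 minutes, so it must start by 356 − 58 = minute 298.
Task 6 feeds into task 7 (must start by minute 298); so task 6 must finish by minute 298 and therefore start by minute 287.
Task 8 must finish before task 6 (must start by minute 287). With a 40-minute duration, task 8 must start by 287 − 40 = minute 247.

247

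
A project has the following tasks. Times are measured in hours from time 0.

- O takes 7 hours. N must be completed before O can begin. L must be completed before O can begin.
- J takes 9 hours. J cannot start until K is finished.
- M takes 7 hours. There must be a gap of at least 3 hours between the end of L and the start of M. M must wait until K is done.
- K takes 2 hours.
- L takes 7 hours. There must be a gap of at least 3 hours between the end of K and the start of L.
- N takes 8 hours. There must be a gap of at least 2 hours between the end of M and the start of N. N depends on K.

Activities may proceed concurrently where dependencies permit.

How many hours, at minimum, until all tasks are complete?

K has no prerequisites, so it starts at hour 0 and finishes at hour 2.
L cannot begin until K (finishes hour 2, plus 3-hour gap → hour 5). It runs from hour 5 to 5 + 7 = hour 12.
For M: L (finishes hour 12, plus 3-hour gap → hour 15); K (finishes hour 2). Taking the maximum gives a start of hour 15, and it finishes at 15 + 7 = hour 22.
For N: M (finishes hour 22, plus 2-hour gap → hour 24); K (finishes hour 2). Taking the maximum gives a start of hour 24, and it finishes at 24 + 8 = hour 32.
For O: N (finishes hour 32); L (finishes hour 12). Taking the maximum gives a start of hour 32, and it finishes at 32 + 7 = hour 39.
J waits on K (finishes hour 2), so it starts at hour 2 and finishes at 2 + 9 = hour 11.
All tasks are finished once the last one completes. Finish times: J at 11, K at 2, L at 12, M at 22, N at 32, O at 39. The latest is hour 39.

39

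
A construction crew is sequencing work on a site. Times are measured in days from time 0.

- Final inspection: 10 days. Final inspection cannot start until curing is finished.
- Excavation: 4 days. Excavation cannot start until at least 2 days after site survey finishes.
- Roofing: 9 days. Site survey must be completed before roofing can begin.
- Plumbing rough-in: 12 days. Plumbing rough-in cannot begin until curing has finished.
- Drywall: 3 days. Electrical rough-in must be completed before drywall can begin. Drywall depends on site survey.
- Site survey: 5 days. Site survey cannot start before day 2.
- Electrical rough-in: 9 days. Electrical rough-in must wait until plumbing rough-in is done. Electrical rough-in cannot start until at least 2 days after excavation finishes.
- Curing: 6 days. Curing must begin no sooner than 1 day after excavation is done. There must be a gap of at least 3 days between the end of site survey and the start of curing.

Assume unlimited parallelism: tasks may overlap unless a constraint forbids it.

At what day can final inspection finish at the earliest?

30

After its own release at day 2, site survey can start at day 2 and finishes at day 7.
Excavation cannot begin until site survey (finishes day 7, plus 2-day gap → day 9). It runs from day 9 to 9 + 4 = day 13.
Curing has to wait for excavation (finishes day 13, plus 1-day gap → day 14); site survey (finishes day 7, plus 3-day gap → day 10). The latest of these is day 14, so curing runs day 14 to 14 + 6 = day 20.
Final inspection cannot begin until curing (finishes day 20). It runs from day 20 to 20 + 10 = day 30.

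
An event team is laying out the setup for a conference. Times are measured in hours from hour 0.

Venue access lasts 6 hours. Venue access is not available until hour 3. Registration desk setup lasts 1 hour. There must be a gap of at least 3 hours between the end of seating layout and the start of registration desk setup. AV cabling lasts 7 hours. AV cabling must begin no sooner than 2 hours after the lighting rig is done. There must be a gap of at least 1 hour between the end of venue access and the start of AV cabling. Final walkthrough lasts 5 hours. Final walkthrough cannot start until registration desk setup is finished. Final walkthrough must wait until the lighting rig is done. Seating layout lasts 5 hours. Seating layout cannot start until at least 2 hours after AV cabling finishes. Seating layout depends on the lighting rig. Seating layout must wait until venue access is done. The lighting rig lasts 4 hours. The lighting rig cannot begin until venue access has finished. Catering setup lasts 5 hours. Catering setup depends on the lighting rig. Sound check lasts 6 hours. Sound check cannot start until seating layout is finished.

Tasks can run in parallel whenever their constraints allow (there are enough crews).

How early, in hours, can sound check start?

After its own release at hour 3, venue access can start at hour 3 and finishes at hour 9.
The lighting rig waits on venue access (finishes hour 9), so it starts at hour 9 and finishes at 9 + 4 = hour 13.
AV cabling cannot start until the lighting rig (finishes hour 13, plus 2-hour gap → hour 15); venue access (finishes hour 9, plus 1-hour gap → hour 10). The controlling bound is hour 15, so AV cabling finishes at 15 + 7 = hour 22.
Seating layout cannot start until AV cabling (finishes hour 22, plus 2-hour gap → hour 24); the lighting rig (finishes hour 13); venue access (finishes hour 9). The controlling bound is hour 24, so seating layout finishes at 24 + 5 = hour 29.
Sound check waits on seating layout (finishes hour 29), so the earliest it can start is hour 29.

29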